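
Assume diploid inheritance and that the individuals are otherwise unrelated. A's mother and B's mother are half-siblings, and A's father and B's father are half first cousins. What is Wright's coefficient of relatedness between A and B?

Wright's path rule: contributions from independent ancestry routes add.
A and B are related in two ways: half first cousins through their mothers (r = 1/16) and half second cousins through their fathers (r = 1/64).
r = 1/16 + 1/64 = 5/64 = 0.078125.

0.078125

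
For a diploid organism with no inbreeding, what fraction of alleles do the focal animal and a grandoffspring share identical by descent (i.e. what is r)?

Each parent–offspring link contributes a factor of 1/2, and independent paths through distinct common ancestors add.
Two parent–offspring links: r = (1/2)^2 = 1/4.

0.25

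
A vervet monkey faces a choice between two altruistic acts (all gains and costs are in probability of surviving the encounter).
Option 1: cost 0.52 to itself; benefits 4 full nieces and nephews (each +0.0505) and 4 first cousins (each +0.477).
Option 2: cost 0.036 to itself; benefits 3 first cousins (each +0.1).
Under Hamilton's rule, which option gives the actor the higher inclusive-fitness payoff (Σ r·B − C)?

Option 2

Option 1: r to a full niece or nephew = 0.25.
Option 1: r to a first cousin = 0.125.
Option 1: Σ r·B − C = (4·0.25·0.0505 + 4·0.125·0.477) − 0.52 = -0.231.
Option 2: r to a first cousin = 0.125.
Option 2: Σ r·B − C = (3·0.125·0.1) − 0.036 = 0.0015.
Option 2 has the higher net inclusive-fitness payoff.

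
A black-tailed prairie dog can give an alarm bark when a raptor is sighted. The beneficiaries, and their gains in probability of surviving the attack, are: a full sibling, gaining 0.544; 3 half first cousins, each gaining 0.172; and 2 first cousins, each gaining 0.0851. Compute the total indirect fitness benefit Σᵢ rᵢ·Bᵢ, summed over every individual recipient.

0.325525

r to a full sibling = 0.5 (full sibs share both parents — two paths of length 2: r = 2·(1/2)^2 = 1/2).
r to a half first cousin = 0.0625 (half first cousins share one grandparent — one path of length 4: r = (1/2)^4 = 1/16).
r to a first cousin = 0.125 (first cousins share one grandparent pair — two paths of length 4: r = 2·(1/2)^4 = 1/8).
Summing one r·B term per recipient: 1·0.5·0.544 + 3·0.0625·0.172 + 2·0.125·0.0851 = 0.325525.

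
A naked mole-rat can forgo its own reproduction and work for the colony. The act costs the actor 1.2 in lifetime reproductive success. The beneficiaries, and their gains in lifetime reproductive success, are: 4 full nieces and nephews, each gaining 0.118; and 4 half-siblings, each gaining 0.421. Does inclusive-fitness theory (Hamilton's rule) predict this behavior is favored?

No

Hamilton's rule: the trait is favored when the sum of r·B over every recipient exceeds the actor's cost C.
r to a full niece or nephew = 1/4 (full aunt/uncle↔niece/nephew: two paths of length 3 through the shared grandparent pair: r = 2·(1/2)^3 = 1/4).
r to a half-sibling = 1/4 (half-sibs share one parent — one path of length 2: r = (1/2)^2 = 1/4).
Summing one r·B term per recipient: 4·0.25·0.118 + 4·0.25·0.421 = 0.539.
0.539 < 1.2: the indirect benefit is less than the cost.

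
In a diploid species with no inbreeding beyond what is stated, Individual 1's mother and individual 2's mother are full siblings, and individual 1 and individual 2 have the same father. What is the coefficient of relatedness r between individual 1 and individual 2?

0.375

Wright's path rule: contributions from independent ancestry routes add.
Individual 1 and individual 2 are related in two ways: first cousins through their mothers (r = 1/8) and half-sibs through their shared father (r = 1/4).
r = 1/8 + 1/4 = 3/8 = 0.375.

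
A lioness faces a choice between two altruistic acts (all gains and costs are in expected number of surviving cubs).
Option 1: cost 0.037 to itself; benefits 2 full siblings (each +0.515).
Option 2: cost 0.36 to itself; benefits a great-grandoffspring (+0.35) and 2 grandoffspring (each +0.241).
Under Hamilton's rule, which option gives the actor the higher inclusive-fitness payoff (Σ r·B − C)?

Option 1: r to a full sibling = 0.5.
Option 1: Σ r·B − C = (2·0.5·0.515) − 0.037 = 0.478.
Option 2: r to a great-grandoffspring = 0.125.
Option 2: r to a grandoffspring = 0.25.
Option 2: Σ r·B − C = (1·0.125·0.35 + 2·0.25·0.241) − 0.36 = -0.19575.
Option 1 has the higher net inclusive-fitness payoff.

Option 1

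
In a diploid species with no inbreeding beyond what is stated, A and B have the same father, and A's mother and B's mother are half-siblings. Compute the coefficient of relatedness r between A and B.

Relatedness sums over independent paths through distinct common ancestors.
A and B are related in two ways: half-sibs through their shared father (r = 1/4) and half first cousins through their mothers (r = 1/16).
r = 1/4 + 1/16 = 5/16 = 0.3125.

0.3125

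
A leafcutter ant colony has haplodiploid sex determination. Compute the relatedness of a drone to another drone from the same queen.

0.5

Haploid brothers each carry a random half of the queen's diploid genome, so on average they share half: r = 1/2.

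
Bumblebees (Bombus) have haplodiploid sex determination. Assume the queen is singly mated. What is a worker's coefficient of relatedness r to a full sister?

Haplodiploid full sisters inherit their father's entire haploid genome identically (contributing 1/2) and on average half of their mother's contribution (1/2 · 1/2 = 1/4); r = 1/2 + 1/4 = 3/4.

0.75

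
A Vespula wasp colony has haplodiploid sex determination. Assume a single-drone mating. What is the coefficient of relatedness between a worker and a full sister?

0.75

Haplodiploid full sisters inherit their father's entire haploid genome identically (contributing 1/2) and on average half of their mother's contribution (1/2 · 1/2 = 1/4); r = 1/2 + 1/4 = 3/4.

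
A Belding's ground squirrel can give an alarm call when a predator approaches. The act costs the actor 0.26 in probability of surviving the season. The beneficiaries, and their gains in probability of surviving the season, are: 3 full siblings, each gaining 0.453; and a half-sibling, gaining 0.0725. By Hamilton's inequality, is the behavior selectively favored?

Yes

Hamilton's rule: the trait is favored when the sum of r·B over every recipient exceeds the actor's cost C.
r to a full sibling = 1/2 (full sibs share both parents — two paths of length 2: r = 2·(1/2)^2 = 1/2).
r to a half-sibling = 0.25 (half-sibs share one parent — one path of length 2: r = (1/2)^2 = 1/4).
Summing one r·B term per recipient: 3·0.5·0.453 + 1·0.25·0.0725 = 0.697625.
0.697625 > 0.26: the indirect benefit exceeds the cost.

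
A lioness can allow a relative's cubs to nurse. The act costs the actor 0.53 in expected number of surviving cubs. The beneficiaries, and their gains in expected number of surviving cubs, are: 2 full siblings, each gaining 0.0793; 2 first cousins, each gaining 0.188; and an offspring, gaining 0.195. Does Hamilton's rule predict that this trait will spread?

Hamilton's rule: the trait is favored when the sum of r·B over every recipient exceeds the actor's cost C.
r to a full sibling = 1/2 (full sibs share both parents — two paths of length 2: r = 2·(1/2)^2 = 1/2).
r to a first cousin = 1/8 (first cousins share one grandparent pair — two paths of length 4: r = 2·(1/2)^4 = 1/8).
r to an offspring = 0.5 (one parent–offspring link: r = (1/2)^1 = 1/2).
Summing one r·B term per recipient: 2·0.5·0.0793 + 2·0.125·0.188 + 1·0.5·0.195 = 0.2238.
0.2238 < 0.53: the indirect benefit is less than the cost.

No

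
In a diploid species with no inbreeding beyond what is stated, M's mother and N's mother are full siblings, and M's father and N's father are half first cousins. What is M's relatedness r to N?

0.140625

With two independent routes of shared ancestry, r is the sum of the two contributions.
M and N are related in two ways: first cousins through their mothers (r = 1/8) and half second cousins through their fathers (r = 1/64).
r = 1/8 + 1/64 = 0.140625.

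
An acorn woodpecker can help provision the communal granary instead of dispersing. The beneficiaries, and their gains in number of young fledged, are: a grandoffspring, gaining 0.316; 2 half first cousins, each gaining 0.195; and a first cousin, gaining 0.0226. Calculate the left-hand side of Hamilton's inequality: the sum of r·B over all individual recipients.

0.1062

r to a grandoffspring = 0.25 (two parent–offspring links: r = (1/2)^2 = 1/4).
r to a half first cousin = 0.0625 (half first cousins share one grandparent — one path of length 4: r = (1/2)^4 = 1/16).
r to a first cousin = 0.125 (first cousins share one grandparent pair — two paths of length 4: r = 2·(1/2)^4 = 1/8).
Summing one r·B term per recipient: 1·0.25·0.316 + 2·0.0625·0.195 + 1·0.125·0.0226 = 0.1062.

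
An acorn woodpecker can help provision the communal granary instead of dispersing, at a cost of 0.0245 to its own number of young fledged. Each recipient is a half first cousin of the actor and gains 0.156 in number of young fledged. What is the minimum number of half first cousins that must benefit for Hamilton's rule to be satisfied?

r to a half first cousin = 1/16 (half first cousins share one grandparent — one path of length 4: r = (1/2)^4 = 1/16).
Hamilton's rule: n·r·B > C  ⇒  n > C/(r·B) = 0.0245/(0.0625·0.156) = 2.513.
The smallest integer exceeding 2.513 is 3.

3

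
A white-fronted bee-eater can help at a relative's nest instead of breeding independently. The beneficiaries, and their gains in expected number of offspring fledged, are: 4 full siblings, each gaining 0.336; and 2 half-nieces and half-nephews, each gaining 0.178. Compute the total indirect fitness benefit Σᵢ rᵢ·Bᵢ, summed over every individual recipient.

0.7165

r to a full sibling = 0.5 (full sibs share both parents — two paths of length 2: r = 2·(1/2)^2 = 1/2).
r to a half-niece or half-nephew = 0.125 (half-aunt/uncle↔niece/nephew: one path of length 3: r = (1/2)^3 = 1/8).
Summing one r·B term per recipient: 4·0.5·0.336 + 2·0.125·0.178 = 0.7165.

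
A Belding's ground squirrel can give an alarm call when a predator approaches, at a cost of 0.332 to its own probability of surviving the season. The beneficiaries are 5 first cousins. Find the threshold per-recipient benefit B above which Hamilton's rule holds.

0.5312

r to a first cousin = 0.125 (first cousins share one grandparent pair — two paths of length 4: r = 2·(1/2)^4 = 1/8).
Hamilton's rule with n recipients of equal r: n·r·B > C, so B > C/(n·r) = 0.332/(5·0.125) = 0.5312.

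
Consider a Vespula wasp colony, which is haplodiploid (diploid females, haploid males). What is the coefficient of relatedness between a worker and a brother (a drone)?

0.25

Her haploid brother carries none of their father's genes and a random half of their mother's genome; that half matches the maternal half of her own genome with probability 1/2: r = 1/2 · 1/2 = 1/4.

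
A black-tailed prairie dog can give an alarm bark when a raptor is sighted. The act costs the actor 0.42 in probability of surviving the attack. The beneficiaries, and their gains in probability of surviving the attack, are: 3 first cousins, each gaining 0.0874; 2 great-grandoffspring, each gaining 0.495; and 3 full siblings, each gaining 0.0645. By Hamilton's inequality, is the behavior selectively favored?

Hamilton's rule: the trait is favored when the sum of r·B over every recipient exceeds the actor's cost C.
r to a first cousin = 1/8 (first cousins share one grandparent pair — two paths of length 4: r = 2·(1/2)^4 = 1/8).
r to a great-grandoffspring = 0.125 (three parent–offspring links: r = (1/2)^3 = 1/8).
r to a full sibling = 1/2 (full sibs share both parents — two paths of length 2: r = 2·(1/2)^2 = 1/2).
Summing one r·B term per recipient: 3·0.125·0.0874 + 2·0.125·0.495 + 3·0.5·0.0645 = 0.253275.
0.253275 < 0.42: the indirect benefit is less than the cost.

No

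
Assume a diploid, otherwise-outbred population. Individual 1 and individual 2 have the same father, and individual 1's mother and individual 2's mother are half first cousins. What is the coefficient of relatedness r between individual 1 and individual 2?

0.265625

With two independent routes of shared ancestry, r is the sum of the two contributions.
Individual 1 and individual 2 are related in two ways: half-sibs through their shared father (r = 1/4) and half second cousins through their mothers (r = 1/64).
r = 1/4 + 1/64 = 0.265625.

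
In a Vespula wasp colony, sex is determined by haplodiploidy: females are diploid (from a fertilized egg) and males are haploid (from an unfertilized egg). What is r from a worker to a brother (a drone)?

0.25

Her haploid brother carries none of their father's genes and a random half of their mother's genome; that half matches the maternal half of her own genome with probability 1/2: r = 1/2 · 1/2 = 1/4.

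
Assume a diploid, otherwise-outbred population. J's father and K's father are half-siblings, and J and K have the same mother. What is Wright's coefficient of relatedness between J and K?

0.3125

Independent pedigree routes through distinct common ancestors add.
J and K are related in two ways: half first cousins through their fathers (r = 1/16) and half-sibs through their shared mother (r = 1/4).
r = 1/16 + 1/4 = 5/16 = 0.3125.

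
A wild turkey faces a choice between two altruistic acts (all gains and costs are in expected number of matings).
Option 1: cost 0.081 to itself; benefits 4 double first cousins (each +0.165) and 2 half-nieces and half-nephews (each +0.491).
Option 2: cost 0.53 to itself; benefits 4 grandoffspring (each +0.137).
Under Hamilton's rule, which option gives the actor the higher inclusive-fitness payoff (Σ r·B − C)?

Option 1

Option 1: r to a double first cousin = 0.25.
Option 1: r to a half-niece or half-nephew = 0.125.
Option 1: Σ r·B − C = (4·0.25·0.165 + 2·0.125·0.491) − 0.081 = 0.20675.
Option 2: r to a grandoffspring = 0.25.
Option 2: Σ r·B − C = (4·0.25·0.137) − 0.53 = -0.393.
Option 1 has the higher net inclusive-fitness payoff.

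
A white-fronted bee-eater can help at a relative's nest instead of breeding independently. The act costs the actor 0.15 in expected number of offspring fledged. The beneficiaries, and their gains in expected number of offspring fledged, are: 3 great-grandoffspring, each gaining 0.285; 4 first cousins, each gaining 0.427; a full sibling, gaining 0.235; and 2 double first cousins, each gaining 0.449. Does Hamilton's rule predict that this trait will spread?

Hamilton's rule: the trait is favored when the sum of r·B over every recipient exceeds the actor's cost C.
r to a great-grandoffspring = 1/8 (three parent–offspring links: r = (1/2)^3 = 1/8).
r to a first cousin = 0.125 (first cousins share one grandparent pair — two paths of length 4: r = 2·(1/2)^4 = 1/8).
r to a full sibling = 1/2 (full sibs share both parents — two paths of length 2: r = 2·(1/2)^2 = 1/2).
r to a double first cousin = 1/4 (double first cousins share both grandparent pairs — four paths of length 4: r = 4·(1/2)^4 = 1/4).
Summing one r·B term per recipient: 3·0.125·0.285 + 4·0.125·0.427 + 1·0.5·0.235 + 2·0.25·0.449 = 0.662375.
0.662375 > 0.15: the indirect benefit exceeds the cost.

Yes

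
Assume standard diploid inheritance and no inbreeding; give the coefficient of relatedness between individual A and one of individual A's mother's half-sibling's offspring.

Each parent–offspring link contributes a factor of 1/2, and independent paths through distinct common ancestors add.
Half first cousins share one grandparent — one path of length 4: r = (1/2)^4 = 1/16.

0.0625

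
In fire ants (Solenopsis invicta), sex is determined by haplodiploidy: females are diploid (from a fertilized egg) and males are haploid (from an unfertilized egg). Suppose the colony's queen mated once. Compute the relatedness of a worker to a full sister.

Haplodiploid full sisters inherit their father's entire haploid genome identically (contributing 1/2) and on average half of their mother's contribution (1/2 · 1/2 = 1/4); r = 1/2 + 1/4 = 3/4.

0.75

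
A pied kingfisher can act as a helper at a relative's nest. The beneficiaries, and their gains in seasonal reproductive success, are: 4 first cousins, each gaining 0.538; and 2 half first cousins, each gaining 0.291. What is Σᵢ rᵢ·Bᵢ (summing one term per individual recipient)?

0.305375

r to a first cousin = 0.125 (first cousins share one grandparent pair — two paths of length 4: r = 2·(1/2)^4 = 1/8).
r to a half first cousin = 0.0625 (half first cousins share one grandparent — one path of length 4: r = (1/2)^4 = 1/16).
Summing one r·B term per recipient: 4·0.125·0.538 + 2·0.0625·0.291 = 0.305375.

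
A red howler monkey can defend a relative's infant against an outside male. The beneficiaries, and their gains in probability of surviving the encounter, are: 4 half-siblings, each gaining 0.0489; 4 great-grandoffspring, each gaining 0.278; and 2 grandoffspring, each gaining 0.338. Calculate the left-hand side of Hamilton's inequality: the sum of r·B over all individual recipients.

r to a half-sibling = 0.25 (half-sibs share one parent — one path of length 2: r = (1/2)^2 = 1/4).
r to a great-grandoffspring = 1/8 (three parent–offspring links: r = (1/2)^3 = 1/8).
r to a grandoffspring = 0.25 (two parent–offspring links: r = (1/2)^2 = 1/4).
Summing one r·B term per recipient: 4·0.25·0.0489 + 4·0.125·0.278 + 2·0.25·0.338 = 0.3569.

0.3569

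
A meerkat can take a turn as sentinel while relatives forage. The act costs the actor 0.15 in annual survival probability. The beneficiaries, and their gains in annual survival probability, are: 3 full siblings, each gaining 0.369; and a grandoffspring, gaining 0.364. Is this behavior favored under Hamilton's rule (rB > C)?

Yes

Hamilton's rule: the trait is favored when the sum of r·B over every recipient exceeds the actor's cost C.
r to a full sibling = 0.5 (full sibs share both parents — two paths of length 2: r = 2·(1/2)^2 = 1/2).
r to a grandoffspring = 0.25 (two parent–offspring links: r = (1/2)^2 = 1/4).
Summing one r·B term per recipient: 3·0.5·0.369 + 1·0.25·0.364 = 0.6445.
0.6445 > 0.15: the indirect benefit exceeds the cost.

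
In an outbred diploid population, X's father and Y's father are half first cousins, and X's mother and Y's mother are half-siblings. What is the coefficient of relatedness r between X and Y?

0.078125

Wright's path rule: contributions from independent ancestry routes add.
X and Y are related in two ways: half second cousins through their fathers (r = 1/64) and half first cousins through their mothers (r = 1/16).
r = 1/64 + 1/16 = 5/64 = 0.078125.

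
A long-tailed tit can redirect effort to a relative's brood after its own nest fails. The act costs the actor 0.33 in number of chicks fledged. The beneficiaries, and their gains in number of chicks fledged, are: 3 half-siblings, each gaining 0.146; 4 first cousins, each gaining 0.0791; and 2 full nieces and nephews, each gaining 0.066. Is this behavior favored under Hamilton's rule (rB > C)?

No

Hamilton's rule: the trait is favored when the sum of r·B over every recipient exceeds the actor's cost C.
r to a half-sibling = 0.25 (half-sibs share one parent — one path of length 2: r = (1/2)^2 = 1/4).
r to a first cousin = 0.125 (first cousins share one grandparent pair — two paths of length 4: r = 2·(1/2)^4 = 1/8).
r to a full niece or nephew = 0.25 (full aunt/uncle↔niece/nephew: two paths of length 3 through the shared grandparent pair: r = 2·(1/2)^3 = 1/4).
Summing one r·B term per recipient: 3·0.25·0.146 + 4·0.125·0.0791 + 2·0.25·0.066 = 0.18205.
0.18205 < 0.33: the indirect benefit is less than the cost.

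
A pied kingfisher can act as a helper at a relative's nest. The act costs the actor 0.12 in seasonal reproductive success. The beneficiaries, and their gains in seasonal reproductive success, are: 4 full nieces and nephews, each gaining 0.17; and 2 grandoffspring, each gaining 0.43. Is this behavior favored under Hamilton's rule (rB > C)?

Yes

Hamilton's rule: the trait is favored when the sum of r·B over every recipient exceeds the actor's cost C.
r to a full niece or nephew = 0.25 (full aunt/uncle↔niece/nephew: two paths of length 3 through the shared grandparent pair: r = 2·(1/2)^3 = 1/4).
r to a grandoffspring = 1/4 (two parent–offspring links: r = (1/2)^2 = 1/4).
Summing one r·B term per recipient: 4·0.25·0.17 + 2·0.25·0.43 = 0.385.
0.385 > 0.12: the indirect benefit exceeds the cost.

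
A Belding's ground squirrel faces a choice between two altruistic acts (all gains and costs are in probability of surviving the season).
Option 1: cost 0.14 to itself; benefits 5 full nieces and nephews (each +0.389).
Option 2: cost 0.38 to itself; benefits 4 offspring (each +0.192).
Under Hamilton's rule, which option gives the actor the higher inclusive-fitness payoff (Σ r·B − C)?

Option 1

Option 1: r to a full niece or nephew = 0.25.
Option 1: Σ r·B − C = (5·0.25·0.389) − 0.14 = 0.34625.
Option 2: r to an offspring = 0.5.
Option 2: Σ r·B − C = (4·0.5·0.192) − 0.38 = 0.004.
Option 1 has the higher net inclusive-fitness payoff.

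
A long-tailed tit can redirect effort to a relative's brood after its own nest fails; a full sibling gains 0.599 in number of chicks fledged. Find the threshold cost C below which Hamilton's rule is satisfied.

r to a full sibling = 0.5 (full sibs share both parents — two paths of length 2: r = 2·(1/2)^2 = 1/2).
Hamilton's rule: n·r·B > C, so the trait is favored while C < n·r·B = 1·0.5·0.599 = 0.2995.

0.2995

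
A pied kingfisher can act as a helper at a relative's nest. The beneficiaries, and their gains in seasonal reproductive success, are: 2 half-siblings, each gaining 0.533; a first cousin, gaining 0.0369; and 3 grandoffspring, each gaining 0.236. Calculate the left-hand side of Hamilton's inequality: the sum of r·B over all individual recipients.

0.4481125

r to a half-sibling = 1/4 (half-sibs share one parent — one path of length 2: r = (1/2)^2 = 1/4).
r to a first cousin = 1/8 (first cousins share one grandparent pair — two paths of length 4: r = 2·(1/2)^4 = 1/8).
r to a grandoffspring = 1/4 (two parent–offspring links: r = (1/2)^2 = 1/4).
Summing one r·B term per recipient: 2·0.25·0.533 + 1·0.125·0.0369 + 3·0.25·0.236 = 0.4481125.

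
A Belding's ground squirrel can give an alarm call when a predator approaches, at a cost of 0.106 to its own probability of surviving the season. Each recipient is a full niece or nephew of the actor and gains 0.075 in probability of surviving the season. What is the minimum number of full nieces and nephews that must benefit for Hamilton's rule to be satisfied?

6

r to a full niece or nephew = 1/4 (full aunt/uncle↔niece/nephew: two paths of length 3 through the shared grandparent pair: r = 2·(1/2)^3 = 1/4).
Hamilton's rule: n·r·B > C  ⇒  n > C/(r·B) = 0.106/(0.25·0.075) = 5.653.
The smallest integer exceeding 5.653 is 6.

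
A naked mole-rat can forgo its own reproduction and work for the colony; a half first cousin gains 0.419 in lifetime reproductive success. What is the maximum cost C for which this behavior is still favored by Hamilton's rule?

r to a half first cousin = 0.0625 (half first cousins share one grandparent — one path of length 4: r = (1/2)^4 = 1/16).
Hamilton's rule: n·r·B > C, so the trait is favored while C < n·r·B = 1·0.0625·0.419 = 0.0261875.

0.0261875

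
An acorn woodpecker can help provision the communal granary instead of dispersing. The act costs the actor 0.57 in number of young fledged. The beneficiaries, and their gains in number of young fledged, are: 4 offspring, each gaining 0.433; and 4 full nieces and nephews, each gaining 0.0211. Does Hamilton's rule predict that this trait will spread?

Hamilton's rule: the trait is favored when the sum of r·B over every recipient exceeds the actor's cost C.
r to an offspring = 0.5 (one parent–offspring link: r = (1/2)^1 = 1/2).
r to a full niece or nephew = 0.25 (full aunt/uncle↔niece/nephew: two paths of length 3 through the shared grandparent pair: r = 2·(1/2)^3 = 1/4).
Summing one r·B term per recipient: 4·0.5·0.433 + 4·0.25·0.0211 = 0.8871.
0.8871 > 0.57: the indirect benefit exceeds the cost.

Yes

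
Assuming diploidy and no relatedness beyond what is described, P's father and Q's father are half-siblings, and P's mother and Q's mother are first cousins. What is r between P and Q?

0.09375

Relatedness sums over independent paths through distinct common ancestors.
P and Q are related in two ways: half first cousins through their fathers (r = 1/16) and second cousins through their mothers (r = 1/32).
r = 1/16 + 1/32 = 3/32 = 0.09375.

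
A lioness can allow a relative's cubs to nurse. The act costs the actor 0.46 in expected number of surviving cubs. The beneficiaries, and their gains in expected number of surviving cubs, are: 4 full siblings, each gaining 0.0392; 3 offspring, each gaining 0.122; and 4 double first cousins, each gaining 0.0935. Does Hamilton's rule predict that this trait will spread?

No

Hamilton's rule: the trait is favored when the sum of r·B over every recipient exceeds the actor's cost C.
r to a full sibling = 0.5 (full sibs share both parents — two paths of length 2: r = 2·(1/2)^2 = 1/2).
r to an offspring = 0.5 (one parent–offspring link: r = (1/2)^1 = 1/2).
r to a double first cousin = 0.25 (double first cousins share both grandparent pairs — four paths of length 4: r = 4·(1/2)^4 = 1/4).
Summing one r·B term per recipient: 4·0.5·0.0392 + 3·0.5·0.122 + 4·0.25·0.0935 = 0.3549.
0.3549 < 0.46: the indirect benefit is less than the cost.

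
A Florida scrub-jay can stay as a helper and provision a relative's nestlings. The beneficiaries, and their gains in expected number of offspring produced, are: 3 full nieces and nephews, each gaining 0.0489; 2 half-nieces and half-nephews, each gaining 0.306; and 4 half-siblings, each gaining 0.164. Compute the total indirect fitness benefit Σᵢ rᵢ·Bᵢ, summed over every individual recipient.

r to a full niece or nephew = 1/4 (full aunt/uncle↔niece/nephew: two paths of length 3 through the shared grandparent pair: r = 2·(1/2)^3 = 1/4).
r to a half-niece or half-nephew = 0.125 (half-aunt/uncle↔niece/nephew: one path of length 3: r = (1/2)^3 = 1/8).
r to a half-sibling = 0.25 (half-sibs share one parent — one path of length 2: r = (1/2)^2 = 1/4).
Summing one r·B term per recipient: 3·0.25·0.0489 + 2·0.125·0.306 + 4·0.25·0.164 = 0.277175.

0.277175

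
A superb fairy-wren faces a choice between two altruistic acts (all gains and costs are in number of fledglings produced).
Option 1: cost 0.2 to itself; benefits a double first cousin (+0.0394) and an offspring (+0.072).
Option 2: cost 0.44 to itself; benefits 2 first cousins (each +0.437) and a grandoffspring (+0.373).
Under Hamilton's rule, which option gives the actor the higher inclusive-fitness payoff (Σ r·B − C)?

Option 1: r to a double first cousin = 0.25.
Option 1: r to an offspring = 0.5.
Option 1: Σ r·B − C = (1·0.25·0.0394 + 1·0.5·0.072) − 0.2 = -0.15415.
Option 2: r to a first cousin = 0.125.
Option 2: r to a grandoffspring = 0.25.
Option 2: Σ r·B − C = (2·0.125·0.437 + 1·0.25·0.373) − 0.44 = -0.2375.
Option 1 has the higher net inclusive-fitness payoff.

Option 1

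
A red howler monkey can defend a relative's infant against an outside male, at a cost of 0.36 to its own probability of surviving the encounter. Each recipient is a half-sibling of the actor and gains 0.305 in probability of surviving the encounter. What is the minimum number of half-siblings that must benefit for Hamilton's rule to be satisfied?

r to a half-sibling = 0.25 (half-sibs share one parent — one path of length 2: r = (1/2)^2 = 1/4).
Hamilton's rule: n·r·B > C  ⇒  n > C/(r·B) = 0.36/(0.25·0.305) = 4.721.
The smallest integer exceeding 4.721 is 5.

5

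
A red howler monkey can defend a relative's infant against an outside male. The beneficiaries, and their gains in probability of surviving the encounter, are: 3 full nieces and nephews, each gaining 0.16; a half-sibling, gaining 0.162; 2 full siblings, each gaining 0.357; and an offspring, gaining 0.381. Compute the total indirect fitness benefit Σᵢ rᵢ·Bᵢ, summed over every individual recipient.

r to a full niece or nephew = 1/4 (full aunt/uncle↔niece/nephew: two paths of length 3 through the shared grandparent pair: r = 2·(1/2)^3 = 1/4).
r to a half-sibling = 0.25 (half-sibs share one parent — one path of length 2: r = (1/2)^2 = 1/4).
r to a full sibling = 1/2 (full sibs share both parents — two paths of length 2: r = 2·(1/2)^2 = 1/2).
r to an offspring = 1/2 (one parent–offspring link: r = (1/2)^1 = 1/2).
Summing one r·B term per recipient: 3·0.25·0.16 + 1·0.25·0.162 + 2·0.5·0.357 + 1·0.5·0.381 = 0.708.

0.708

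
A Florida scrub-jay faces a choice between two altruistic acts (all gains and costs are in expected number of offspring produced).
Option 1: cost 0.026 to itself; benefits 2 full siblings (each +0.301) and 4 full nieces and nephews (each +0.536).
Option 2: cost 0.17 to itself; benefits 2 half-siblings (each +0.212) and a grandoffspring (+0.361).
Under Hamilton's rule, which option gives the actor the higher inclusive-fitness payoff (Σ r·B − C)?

Option 1

Option 1: r to a full sibling = 0.5.
Option 1: r to a full niece or nephew = 0.25.
Option 1: Σ r·B − C = (2·0.5·0.301 + 4·0.25·0.536) − 0.026 = 0.811.
Option 2: r to a half-sibling = 0.25.
Option 2: r to a grandoffspring = 0.25.
Option 2: Σ r·B − C = (2·0.25·0.212 + 1·0.25·0.361) − 0.17 = 0.02625.
Option 1 has the higher net inclusive-fitness payoff.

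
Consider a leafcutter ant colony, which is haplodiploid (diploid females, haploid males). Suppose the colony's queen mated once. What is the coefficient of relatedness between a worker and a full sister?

0.75

Haplodiploid full sisters inherit their father's entire haploid genome identically (contributing 1/2) and on average half of their mother's contribution (1/2 · 1/2 = 1/4); r = 1/2 + 1/4 = 3/4.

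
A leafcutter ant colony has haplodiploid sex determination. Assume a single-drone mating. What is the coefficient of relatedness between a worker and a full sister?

Haplodiploid full sisters inherit their father's entire haploid genome identically (contributing 1/2) and on average half of their mother's contribution (1/2 · 1/2 = 1/4); r = 1/2 + 1/4 = 3/4.

0.75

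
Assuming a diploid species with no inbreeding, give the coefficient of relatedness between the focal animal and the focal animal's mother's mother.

Each parent–offspring link contributes a factor of 1/2, and independent paths through distinct common ancestors add.
Two parent–offspring links: r = (1/2)^2 = 1/4.

0.25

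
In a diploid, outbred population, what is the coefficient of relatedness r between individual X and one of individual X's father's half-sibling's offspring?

0.0625

Each parent–offspring link contributes a factor of 1/2, and independent paths through distinct common ancestors add.
Half first cousins share one grandparent — one path of length 4: r = (1/2)^4 = 1/16.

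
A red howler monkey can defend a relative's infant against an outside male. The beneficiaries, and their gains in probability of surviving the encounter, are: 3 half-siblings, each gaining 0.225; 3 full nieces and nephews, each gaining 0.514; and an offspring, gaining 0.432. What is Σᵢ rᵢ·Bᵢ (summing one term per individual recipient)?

r to a half-sibling = 1/4 (half-sibs share one parent — one path of length 2: r = (1/2)^2 = 1/4).
r to a full niece or nephew = 0.25 (full aunt/uncle↔niece/nephew: two paths of length 3 through the shared grandparent pair: r = 2·(1/2)^3 = 1/4).
r to an offspring = 1/2 (one parent–offspring link: r = (1/2)^1 = 1/2).
Summing one r·B term per recipient: 3·0.25·0.225 + 3·0.25·0.514 + 1·0.5·0.432 = 0.77025.

0.77025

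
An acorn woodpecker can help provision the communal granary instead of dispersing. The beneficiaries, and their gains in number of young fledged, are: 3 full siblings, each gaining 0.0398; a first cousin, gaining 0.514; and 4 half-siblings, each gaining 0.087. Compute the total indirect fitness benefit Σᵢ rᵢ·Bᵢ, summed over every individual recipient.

0.21095

r to a full sibling = 1/2 (full sibs share both parents — two paths of length 2: r = 2·(1/2)^2 = 1/2).
r to a first cousin = 0.125 (first cousins share one grandparent pair — two paths of length 4: r = 2·(1/2)^4 = 1/8).
r to a half-sibling = 1/4 (half-sibs share one parent — one path of length 2: r = (1/2)^2 = 1/4).
Summing one r·B term per recipient: 3·0.5·0.0398 + 1·0.125·0.514 + 4·0.25·0.087 = 0.21095.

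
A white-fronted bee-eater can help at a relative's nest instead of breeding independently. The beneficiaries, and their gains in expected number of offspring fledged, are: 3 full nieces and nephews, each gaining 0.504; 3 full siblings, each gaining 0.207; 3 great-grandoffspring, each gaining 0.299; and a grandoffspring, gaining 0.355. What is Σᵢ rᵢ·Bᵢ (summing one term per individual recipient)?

r to a full niece or nephew = 1/4 (full aunt/uncle↔niece/nephew: two paths of length 3 through the shared grandparent pair: r = 2·(1/2)^3 = 1/4).
r to a full sibling = 0.5 (full sibs share both parents — two paths of length 2: r = 2·(1/2)^2 = 1/2).
r to a great-grandoffspring = 0.125 (three parent–offspring links: r = (1/2)^3 = 1/8).
r to a grandoffspring = 1/4 (two parent–offspring links: r = (1/2)^2 = 1/4).
Summing one r·B term per recipient: 3·0.25·0.504 + 3·0.5·0.207 + 3·0.125·0.299 + 1·0.25·0.355 = 0.889375.

0.889375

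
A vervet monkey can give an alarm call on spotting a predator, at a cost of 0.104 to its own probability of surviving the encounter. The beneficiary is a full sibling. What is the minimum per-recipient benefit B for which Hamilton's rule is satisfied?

0.208

r to a full sibling = 0.5 (full sibs share both parents — two paths of length 2: r = 2·(1/2)^2 = 1/2).
Hamilton's rule with n recipients of equal r: n·r·B > C, so B > C/(n·r) = 0.104/(1·0.5) = 0.208.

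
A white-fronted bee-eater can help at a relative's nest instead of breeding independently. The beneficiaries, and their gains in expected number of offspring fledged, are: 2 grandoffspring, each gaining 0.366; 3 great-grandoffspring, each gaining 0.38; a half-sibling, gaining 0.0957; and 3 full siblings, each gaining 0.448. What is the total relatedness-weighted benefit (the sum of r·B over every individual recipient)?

r to a grandoffspring = 0.25 (two parent–offspring links: r = (1/2)^2 = 1/4).
r to a great-grandoffspring = 0.125 (three parent–offspring links: r = (1/2)^3 = 1/8).
r to a half-sibling = 0.25 (half-sibs share one parent — one path of length 2: r = (1/2)^2 = 1/4).
r to a full sibling = 0.5 (full sibs share both parents — two paths of length 2: r = 2·(1/2)^2 = 1/2).
Summing one r·B term per recipient: 2·0.25·0.366 + 3·0.125·0.38 + 1·0.25·0.0957 + 3·0.5·0.448 = 1.021425.

1.021425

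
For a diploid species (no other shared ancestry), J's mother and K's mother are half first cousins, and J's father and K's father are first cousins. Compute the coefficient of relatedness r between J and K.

Independent pedigree routes through distinct common ancestors add.
J and K are related in two ways: half second cousins through their mothers (r = 1/64) and second cousins through their fathers (r = 1/32).
r = 1/64 + 1/32 = 3/64 = 0.046875.

0.046875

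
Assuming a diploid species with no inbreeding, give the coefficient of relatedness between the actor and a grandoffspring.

Two parent–offspring links: r = (1/2)^2 = 1/4.

0.25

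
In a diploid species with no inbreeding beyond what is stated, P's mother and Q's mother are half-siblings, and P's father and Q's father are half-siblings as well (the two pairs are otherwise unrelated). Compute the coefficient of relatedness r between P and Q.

0.125

Independent pedigree routes through distinct common ancestors add.
P and Q are related in two ways: half first cousins through their mothers (r = 1/16) and half first cousins through their fathers (r = 1/16).
r = 1/16 + 1/16 = 0.125.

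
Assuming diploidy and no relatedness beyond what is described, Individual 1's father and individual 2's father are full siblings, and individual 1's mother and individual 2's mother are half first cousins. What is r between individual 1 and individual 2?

0.140625

Relatedness sums over independent paths through distinct common ancestors.
Individual 1 and individual 2 are related in two ways: first cousins through their fathers (r = 1/8) and half second cousins through their mothers (r = 1/64).
r = 1/8 + 1/64 = 9/64 = 0.140625.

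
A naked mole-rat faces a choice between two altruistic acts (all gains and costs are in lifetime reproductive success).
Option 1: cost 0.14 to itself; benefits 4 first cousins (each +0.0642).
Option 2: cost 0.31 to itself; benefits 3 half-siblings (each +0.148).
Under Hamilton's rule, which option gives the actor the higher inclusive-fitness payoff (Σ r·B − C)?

Option 1

Option 1: r to a first cousin = 0.125.
Option 1: Σ r·B − C = (4·0.125·0.0642) − 0.14 = -0.1079.
Option 2: r to a half-sibling = 0.25.
Option 2: Σ r·B − C = (3·0.25·0.148) − 0.31 = -0.199.
Option 1 has the higher net inclusive-fitness payoff.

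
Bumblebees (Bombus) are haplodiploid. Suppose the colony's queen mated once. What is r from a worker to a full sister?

0.75

Haplodiploid full sisters inherit their father's entire haploid genome identically (contributing 1/2) and on average half of their mother's contribution (1/2 · 1/2 = 1/4); r = 1/2 + 1/4 = 3/4.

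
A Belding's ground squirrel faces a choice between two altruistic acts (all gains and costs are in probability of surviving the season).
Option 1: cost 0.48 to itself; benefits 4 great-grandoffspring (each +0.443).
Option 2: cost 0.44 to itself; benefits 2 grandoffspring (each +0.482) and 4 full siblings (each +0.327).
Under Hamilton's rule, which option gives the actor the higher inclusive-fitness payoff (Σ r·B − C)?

Option 1: r to a great-grandoffspring = 0.125.
Option 1: Σ r·B − C = (4·0.125·0.443) − 0.48 = -0.2585.
Option 2: r to a grandoffspring = 0.25.
Option 2: r to a full sibling = 0.5.
Option 2: Σ r·B − C = (2·0.25·0.482 + 4·0.5·0.327) − 0.44 = 0.455.
Option 2 has the higher net inclusive-fitness payoff.

Option 2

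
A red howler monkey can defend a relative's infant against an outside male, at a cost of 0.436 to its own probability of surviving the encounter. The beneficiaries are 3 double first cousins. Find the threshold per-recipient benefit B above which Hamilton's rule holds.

r to a double first cousin = 1/4 (double first cousins share both grandparent pairs — four paths of length 4: r = 4·(1/2)^4 = 1/4).
Hamilton's rule with n recipients of equal r: n·r·B > C, so B > C/(n·r) = 0.436/(3·0.25) = 0.5813.

0.5813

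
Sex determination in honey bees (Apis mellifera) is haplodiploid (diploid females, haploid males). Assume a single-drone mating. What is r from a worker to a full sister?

Haplodiploid full sisters inherit their father's entire haploid genome identically (contributing 1/2) and on average half of their mother's contribution (1/2 · 1/2 = 1/4); r = 1/2 + 1/4 = 3/4.

0.75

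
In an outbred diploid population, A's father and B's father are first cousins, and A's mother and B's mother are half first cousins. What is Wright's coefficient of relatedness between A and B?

Relatedness sums over independent paths through distinct common ancestors.
A and B are related in two ways: second cousins through their fathers (r = 1/32) and half second cousins through their mothers (r = 1/64).
r = 1/32 + 1/64 = 0.046875.

0.046875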